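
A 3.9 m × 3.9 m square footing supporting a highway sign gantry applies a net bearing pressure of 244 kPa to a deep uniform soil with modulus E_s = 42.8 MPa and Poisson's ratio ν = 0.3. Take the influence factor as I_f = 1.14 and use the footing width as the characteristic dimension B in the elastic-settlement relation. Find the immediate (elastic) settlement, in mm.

Immediate (elastic) settlement: S_e = q·B·(1−ν²)/E_s · I_f.
E_s = 42.8 MPa = 42800 kPa.
S_e = 244 × 3.9 × (1 − 0.3²) / 42800 × 1.14
    = 244 × 3.9 × 0.91 / 42800 × 1.14
    = 0.02307 m = 23.07 mm

S_e ≈ 23.1 mm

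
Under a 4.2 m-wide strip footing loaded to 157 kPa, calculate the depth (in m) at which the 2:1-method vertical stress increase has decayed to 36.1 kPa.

2:1 spreading — at depth z the loaded area has grown by z in each plan dimension:
qB/(B+z) = Δσ_z ⇒ z = qB/Δσ_z − B = 157×4.2/36.1 − 4.2 = 14.07 m

z ≈ 14.1 m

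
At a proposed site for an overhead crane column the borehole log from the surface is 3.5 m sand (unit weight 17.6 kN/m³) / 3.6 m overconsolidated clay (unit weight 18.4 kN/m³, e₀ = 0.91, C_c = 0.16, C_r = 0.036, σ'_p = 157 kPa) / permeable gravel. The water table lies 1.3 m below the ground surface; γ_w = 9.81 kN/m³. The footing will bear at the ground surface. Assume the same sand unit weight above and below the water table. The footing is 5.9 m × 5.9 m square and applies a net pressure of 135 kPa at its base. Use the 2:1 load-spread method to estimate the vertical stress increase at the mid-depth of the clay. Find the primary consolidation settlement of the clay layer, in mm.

S_c ≈ 15.2 mm

Mid-depth of clay below the ground surface: z = 3.5 + 3.6/2 = 5.3 m.
Total vertical stress at mid-clay: σ_v = 17.6×3.5 + 18.4×1.8 = 94.72 kPa.
Pore pressure: u = 9.81×(5.3 − 1.3) = 39.24 kPa.
Initial effective stress: σ'_0 = σ_v − u = 94.72 − 39.24 = 55.48 kPa.
Stress increase at mid-clay by the 2:1 spreading method:
Δσ = qBL/((B+z)(L+z)) = 135×5.9×5.9/((5.9+5.3)(5.9+5.3)) = 37.463 kPa
Final effective stress: σ'_f = 55.48 + 37.463 = 92.943 kPa.
σ'_f = 92.943 ≤ σ'_p = 157 kPa, so the clay remains overconsolidated and only the recompression index applies:
S_c = C_r·H/(1+e₀)·log₁₀(σ'_f/σ'_0) = 0.036×3.6/1.91×log₁₀(92.943/55.48)
    = 0.067853 × 0.22408 = 0.0152 m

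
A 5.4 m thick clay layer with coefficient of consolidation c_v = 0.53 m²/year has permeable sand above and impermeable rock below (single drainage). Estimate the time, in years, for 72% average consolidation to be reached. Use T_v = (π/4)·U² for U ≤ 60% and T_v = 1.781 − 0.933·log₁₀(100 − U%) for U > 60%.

t ≈ 23.7 years

Drainage path length: H_d = H = 5.4 m (single drainage).
U > 60%: T_v = 1.781 − 0.933·log₁₀(100 − 72) = 0.4308.
t = T_v·H_d²/c_v = 0.4308×5.4²/0.53 = 23.7 years.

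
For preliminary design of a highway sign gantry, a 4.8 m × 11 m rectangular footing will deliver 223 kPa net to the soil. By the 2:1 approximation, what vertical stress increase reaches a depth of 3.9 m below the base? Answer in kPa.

By the 2:1 method the load spreads at 1 horizontal : 2 vertical, so at depth z the loaded area has grown by z in each plan dimension:
Δσ = qBL/((B+z)(L+z)) = 223×4.8×11/((4.8+3.9)(11+3.9)) = 90.831 kPa

Δσ_z ≈ 90.8 kPa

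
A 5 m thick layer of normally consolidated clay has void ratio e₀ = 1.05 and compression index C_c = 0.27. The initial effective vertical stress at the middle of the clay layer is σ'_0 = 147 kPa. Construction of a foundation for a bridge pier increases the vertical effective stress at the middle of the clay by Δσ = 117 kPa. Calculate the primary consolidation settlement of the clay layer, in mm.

S_c ≈ 167 mm

Final effective stress: σ'_f = σ'_0 + Δσ = 147 + 117 = 264 kPa.
Normally consolidated clay, so the full stress increment lies on the virgin compression line:
S_c = C_c·H/(1+e₀)·log₁₀(σ'_f/σ'_0) = 0.27×5/(1+1.05)×log₁₀(264/147)
    = 0.65854 × 0.25429 = 0.1675 m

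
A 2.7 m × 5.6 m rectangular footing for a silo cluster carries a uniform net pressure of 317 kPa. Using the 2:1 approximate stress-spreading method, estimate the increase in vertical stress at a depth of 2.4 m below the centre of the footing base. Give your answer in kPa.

Δσ_z ≈ 117 kPa

By the 2:1 method the load spreads at 1 horizontal : 2 vertical, so at depth z the loaded area has grown by z in each plan dimension:
Δσ = qBL/((B+z)(L+z)) = 317×2.7×5.6/((2.7+2.4)(5.6+2.4)) = 117.48 kPa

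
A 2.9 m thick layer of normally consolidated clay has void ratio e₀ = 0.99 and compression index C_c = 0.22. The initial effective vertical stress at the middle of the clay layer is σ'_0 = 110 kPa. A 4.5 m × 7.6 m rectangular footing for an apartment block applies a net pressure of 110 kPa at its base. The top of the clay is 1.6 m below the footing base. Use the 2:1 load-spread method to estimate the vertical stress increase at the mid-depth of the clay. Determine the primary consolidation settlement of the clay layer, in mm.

Mid-depth of clay below the footing base: z = 1.6 + 2.9/2 = 3.05 m.
Stress increase at mid-clay by the 2:1 spreading method:
Δσ = qBL/((B+z)(L+z)) = 110×4.5×7.6/((4.5+3.05)(7.6+3.05)) = 46.787 kPa
Final effective stress: σ'_f = σ'_0 + Δσ = 110 + 46.787 = 156.79 kPa.
Normally consolidated clay, so the full stress increment lies on the virgin compression line:
S_c = C_c·H/(1+e₀)·log₁₀(σ'_f/σ'_0) = 0.22×2.9/(1+0.99)×log₁₀(156.79/110)
    = 0.3206 × 0.15393 = 0.04935 m

S_c ≈ 49.3 mm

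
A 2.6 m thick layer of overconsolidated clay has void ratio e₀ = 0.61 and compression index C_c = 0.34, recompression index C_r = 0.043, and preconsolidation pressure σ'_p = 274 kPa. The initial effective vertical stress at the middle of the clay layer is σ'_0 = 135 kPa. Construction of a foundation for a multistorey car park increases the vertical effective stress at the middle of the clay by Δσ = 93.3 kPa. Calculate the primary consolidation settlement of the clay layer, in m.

S_c ≈ 0.0158 m

Final effective stress: σ'_f = 135 + 93.3 = 228.3 kPa.
σ'_f = 228.3 ≤ σ'_p = 274 kPa, so the clay remains overconsolidated and only the recompression index applies:
S_c = C_r·H/(1+e₀)·log₁₀(σ'_f/σ'_0) = 0.043×2.6/1.61×log₁₀(228.3/135)
    = 0.069441 × 0.22817 = 0.01584 m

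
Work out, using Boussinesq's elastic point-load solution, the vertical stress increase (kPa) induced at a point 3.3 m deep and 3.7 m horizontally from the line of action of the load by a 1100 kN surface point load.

Δσ_z ≈ 6.3 kPa

Boussinesq vertical stress below a point load on an elastic half-space:
Δσ_z = 3P/(2πz²) · [1 + (r/z)²]^(−5/2)
r/z = 3.7/3.3 = 1.1212; [1+(r/z)²]^(−5/2) = 0.13065.
Δσ_z = 3×1100/(2π×3.3²) × 0.13065 = 48.229 × 0.13065 = 6.301 kPa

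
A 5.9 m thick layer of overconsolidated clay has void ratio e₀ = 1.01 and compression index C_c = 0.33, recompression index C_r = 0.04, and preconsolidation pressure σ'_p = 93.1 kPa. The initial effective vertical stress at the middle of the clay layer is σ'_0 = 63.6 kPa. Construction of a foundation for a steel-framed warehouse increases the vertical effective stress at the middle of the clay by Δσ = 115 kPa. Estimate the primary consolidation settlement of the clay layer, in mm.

S_c ≈ 293 mm

Final effective stress: σ'_f = 63.6 + 115 = 178.6 kPa.
σ'_f = 178.6 > σ'_p = 93.1 kPa, so the stress path crosses the preconsolidation pressure — recompression up to σ'_p, then virgin compression beyond:
S_c = H/(1+e₀)·[C_r·log₁₀(σ'_p/σ'_0) + C_c·log₁₀(σ'_f/σ'_p)]
    = 5.9/2.01 × [0.04×log₁₀(93.1/63.6) + 0.33×log₁₀(178.6/93.1)]
    = 2.9353 × [0.0066197 + 0.093367] = 0.2935 m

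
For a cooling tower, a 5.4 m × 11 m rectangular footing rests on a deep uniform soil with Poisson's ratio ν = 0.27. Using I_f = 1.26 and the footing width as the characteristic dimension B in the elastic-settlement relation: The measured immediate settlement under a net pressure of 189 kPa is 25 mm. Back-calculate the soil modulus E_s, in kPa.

E_s ≈ 47700 kPa

S_e = q·B·(1−ν²)/E_s · I_f  ⇒  E_s = q·B·(1−ν²)·I_f / S_e.
E_s = 189 × 5.4 × 0.9271 × 1.26 / 0.025 = 47690 kPa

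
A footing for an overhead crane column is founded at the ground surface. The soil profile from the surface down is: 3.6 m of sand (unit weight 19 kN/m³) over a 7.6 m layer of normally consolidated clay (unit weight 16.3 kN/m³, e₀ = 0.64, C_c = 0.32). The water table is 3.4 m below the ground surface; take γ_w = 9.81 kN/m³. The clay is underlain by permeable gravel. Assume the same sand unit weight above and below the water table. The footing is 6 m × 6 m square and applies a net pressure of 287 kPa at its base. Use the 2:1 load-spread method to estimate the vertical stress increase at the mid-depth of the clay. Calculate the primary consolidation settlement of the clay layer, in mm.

Mid-depth of clay below the ground surface: z = 3.6 + 7.6/2 = 7.4 m.
Total vertical stress at mid-clay: σ_v = 19×3.6 + 16.3×3.8 = 130.34 kPa.
Pore pressure: u = 9.81×(7.4 − 3.4) = 39.24 kPa.
Initial effective stress: σ'_0 = σ_v − u = 130.34 − 39.24 = 91.1 kPa.
Stress increase at mid-clay by the 2:1 spreading method:
Δσ = qBL/((B+z)(L+z)) = 287×6×6/((6+7.4)(6+7.4)) = 57.541 kPa
Final effective stress: σ'_f = σ'_0 + Δσ = 91.1 + 57.541 = 148.64 kPa.
Normally consolidated clay, so the full stress increment lies on the virgin compression line:
S_c = C_c·H/(1+e₀)·log₁₀(σ'_f/σ'_0) = 0.32×7.6/(1+0.64)×log₁₀(148.64/91.1)
    = 1.4829 × 0.21262 = 0.3153 m

S_c ≈ 315 mm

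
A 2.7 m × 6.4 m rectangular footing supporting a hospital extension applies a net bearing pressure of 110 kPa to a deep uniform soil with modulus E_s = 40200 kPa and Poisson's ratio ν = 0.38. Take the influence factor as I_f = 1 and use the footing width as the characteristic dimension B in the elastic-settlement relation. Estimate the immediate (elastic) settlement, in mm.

S_e ≈ 6.32 mm

Immediate (elastic) settlement: S_e = q·B·(1−ν²)/E_s · I_f.
S_e = 110 × 2.7 × (1 − 0.38²) / 40200 × 1
    = 110 × 2.7 × 0.8556 / 40200 × 1
    = 0.006321 m = 6.321 mm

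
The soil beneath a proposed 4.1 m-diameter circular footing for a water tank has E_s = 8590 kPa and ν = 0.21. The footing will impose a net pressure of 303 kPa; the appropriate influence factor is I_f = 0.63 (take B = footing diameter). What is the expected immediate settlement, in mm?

S_e ≈ 87.1 mm

Immediate (elastic) settlement: S_e = q·B·(1−ν²)/E_s · I_f.
S_e = 303 × 4.1 × (1 − 0.21²) / 8590 × 0.63
    = 303 × 4.1 × 0.9559 / 8590 × 0.63
    = 0.08709 m = 87.09 mm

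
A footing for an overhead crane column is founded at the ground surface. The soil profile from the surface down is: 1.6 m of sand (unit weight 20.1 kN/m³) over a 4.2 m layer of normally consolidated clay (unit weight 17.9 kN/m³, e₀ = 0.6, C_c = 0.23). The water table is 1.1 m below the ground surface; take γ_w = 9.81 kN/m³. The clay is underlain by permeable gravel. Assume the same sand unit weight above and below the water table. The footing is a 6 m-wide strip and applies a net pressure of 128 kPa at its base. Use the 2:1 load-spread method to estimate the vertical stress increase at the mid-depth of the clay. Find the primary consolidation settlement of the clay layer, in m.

S_c ≈ 0.269 m

Mid-depth of clay below the ground surface: z = 1.6 + 4.2/2 = 3.7 m.
Total vertical stress at mid-clay: σ_v = 20.1×1.6 + 17.9×2.1 = 69.75 kPa.
Pore pressure: u = 9.81×(3.7 − 1.1) = 25.506 kPa.
Initial effective stress: σ'_0 = σ_v − u = 69.75 − 25.506 = 44.244 kPa.
Stress increase at mid-clay by the 2:1 spreading method:
Δσ = qB/(B+z) = 128×6/(6+3.7) = 79.175 kPa
Final effective stress: σ'_f = σ'_0 + Δσ = 44.244 + 79.175 = 123.42 kPa.
Normally consolidated clay, so the full stress increment lies on the virgin compression line:
S_c = C_c·H/(1+e₀)·log₁₀(σ'_f/σ'_0) = 0.23×4.2/(1+0.6)×log₁₀(123.42/44.244)
    = 0.60375 × 0.44553 = 0.269 m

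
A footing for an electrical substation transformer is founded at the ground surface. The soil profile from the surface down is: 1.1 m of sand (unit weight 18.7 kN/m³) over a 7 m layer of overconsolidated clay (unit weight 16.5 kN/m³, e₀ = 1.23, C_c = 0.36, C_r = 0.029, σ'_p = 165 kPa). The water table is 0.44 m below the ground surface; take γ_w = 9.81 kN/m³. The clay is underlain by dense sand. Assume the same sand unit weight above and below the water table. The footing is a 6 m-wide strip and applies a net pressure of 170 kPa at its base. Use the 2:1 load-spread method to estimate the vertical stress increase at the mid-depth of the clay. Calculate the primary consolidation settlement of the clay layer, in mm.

S_c ≈ 50.3 mm

Mid-depth of clay below the ground surface: z = 1.1 + 7/2 = 4.6 m.
Total vertical stress at mid-clay: σ_v = 18.7×1.1 + 16.5×3.5 = 78.32 kPa.
Pore pressure: u = 9.81×(4.6 − 0.44) = 40.81 kPa.
Initial effective stress: σ'_0 = σ_v − u = 78.32 − 40.81 = 37.51 kPa.
Stress increase at mid-clay by the 2:1 spreading method:
Δσ = qB/(B+z) = 170×6/(6+4.6) = 96.226 kPa
Final effective stress: σ'_f = 37.51 + 96.226 = 133.74 kPa.
σ'_f = 133.74 ≤ σ'_p = 165 kPa, so the clay remains overconsolidated and only the recompression index applies:
S_c = C_r·H/(1+e₀)·log₁₀(σ'_f/σ'_0) = 0.029×7/2.23×log₁₀(133.74/37.51)
    = 0.091031 × 0.55211 = 0.05026 m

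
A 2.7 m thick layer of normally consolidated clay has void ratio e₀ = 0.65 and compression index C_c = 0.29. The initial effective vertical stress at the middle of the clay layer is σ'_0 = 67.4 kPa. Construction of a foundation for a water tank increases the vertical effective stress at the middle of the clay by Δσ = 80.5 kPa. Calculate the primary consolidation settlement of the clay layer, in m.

S_c ≈ 0.162 m

Final effective stress: σ'_f = σ'_0 + Δσ = 67.4 + 80.5 = 147.9 kPa.
Normally consolidated clay, so the full stress increment lies on the virgin compression line:
S_c = C_c·H/(1+e₀)·log₁₀(σ'_f/σ'_0) = 0.29×2.7/(1+0.65)×log₁₀(147.9/67.4)
    = 0.47455 × 0.34131 = 0.162 m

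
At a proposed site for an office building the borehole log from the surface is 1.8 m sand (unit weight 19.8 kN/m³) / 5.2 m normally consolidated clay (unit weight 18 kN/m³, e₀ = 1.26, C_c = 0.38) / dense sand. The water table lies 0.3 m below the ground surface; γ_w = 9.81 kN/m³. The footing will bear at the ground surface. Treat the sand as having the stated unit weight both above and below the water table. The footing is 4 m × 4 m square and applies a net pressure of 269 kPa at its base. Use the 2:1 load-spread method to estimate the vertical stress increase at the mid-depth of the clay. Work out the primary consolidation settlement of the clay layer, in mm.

S_c ≈ 339 mm

Mid-depth of clay below the ground surface: z = 1.8 + 5.2/2 = 4.4 m.
Total vertical stress at mid-clay: σ_v = 19.8×1.8 + 18×2.6 = 82.44 kPa.
Pore pressure: u = 9.81×(4.4 − 0.3) = 40.221 kPa.
Initial effective stress: σ'_0 = σ_v − u = 82.44 − 40.221 = 42.219 kPa.
Stress increase at mid-clay by the 2:1 spreading method:
Δσ = qBL/((B+z)(L+z)) = 269×4×4/((4+4.4)(4+4.4)) = 60.998 kPa
Final effective stress: σ'_f = σ'_0 + Δσ = 42.219 + 60.998 = 103.22 kPa.
Normally consolidated clay, so the full stress increment lies on the virgin compression line:
S_c = C_c·H/(1+e₀)·log₁₀(σ'_f/σ'_0) = 0.38×5.2/(1+1.26)×log₁₀(103.22/42.219)
    = 0.87434 × 0.38826 = 0.3395 m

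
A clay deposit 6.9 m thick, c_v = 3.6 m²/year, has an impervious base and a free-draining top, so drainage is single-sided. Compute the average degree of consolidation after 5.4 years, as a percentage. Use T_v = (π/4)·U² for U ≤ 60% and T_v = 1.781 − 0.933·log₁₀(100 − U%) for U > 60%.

Drainage path length: H_d = H = 6.9 m (single drainage).
T_v = c_v·t/H_d² = 3.6×5.4/6.9² = 0.40832.
T_v = 0.40832 corresponds to the U > 60% branch:
U = 1 − 10^((1.781 − T_v)/0.933)/100 = 0.704

U ≈ 70.4 %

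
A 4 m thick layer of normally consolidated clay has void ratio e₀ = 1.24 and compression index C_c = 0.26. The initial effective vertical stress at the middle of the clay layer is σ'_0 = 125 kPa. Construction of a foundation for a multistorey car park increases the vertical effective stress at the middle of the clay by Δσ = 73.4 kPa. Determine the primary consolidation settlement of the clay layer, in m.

Final effective stress: σ'_f = σ'_0 + Δσ = 125 + 73.4 = 198.4 kPa.
Normally consolidated clay, so the full stress increment lies on the virgin compression line:
S_c = C_c·H/(1+e₀)·log₁₀(σ'_f/σ'_0) = 0.26×4/(1+1.24)×log₁₀(198.4/125)
    = 0.46429 × 0.20063 = 0.09315 m

S_c ≈ 0.0932 m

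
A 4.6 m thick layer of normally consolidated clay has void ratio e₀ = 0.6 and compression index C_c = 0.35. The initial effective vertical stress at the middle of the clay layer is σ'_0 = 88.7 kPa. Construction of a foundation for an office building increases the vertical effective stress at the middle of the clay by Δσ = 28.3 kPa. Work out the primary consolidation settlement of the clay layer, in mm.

Final effective stress: σ'_f = σ'_0 + Δσ = 88.7 + 28.3 = 117 kPa.
Normally consolidated clay, so the full stress increment lies on the virgin compression line:
S_c = C_c·H/(1+e₀)·log₁₀(σ'_f/σ'_0) = 0.35×4.6/(1+0.6)×log₁₀(117/88.7)
    = 1.0062 × 0.12026 = 0.121 m

S_c ≈ 121 mm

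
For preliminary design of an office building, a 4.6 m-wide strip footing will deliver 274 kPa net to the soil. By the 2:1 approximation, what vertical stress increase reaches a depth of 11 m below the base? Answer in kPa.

By the 2:1 method the load spreads at 1 horizontal : 2 vertical, so at depth z the loaded area has grown by z in each plan dimension:
Δσ = qB/(B+z) = 274×4.6/(4.6+11) = 80.795 kPa

Δσ_z ≈ 80.8 kPa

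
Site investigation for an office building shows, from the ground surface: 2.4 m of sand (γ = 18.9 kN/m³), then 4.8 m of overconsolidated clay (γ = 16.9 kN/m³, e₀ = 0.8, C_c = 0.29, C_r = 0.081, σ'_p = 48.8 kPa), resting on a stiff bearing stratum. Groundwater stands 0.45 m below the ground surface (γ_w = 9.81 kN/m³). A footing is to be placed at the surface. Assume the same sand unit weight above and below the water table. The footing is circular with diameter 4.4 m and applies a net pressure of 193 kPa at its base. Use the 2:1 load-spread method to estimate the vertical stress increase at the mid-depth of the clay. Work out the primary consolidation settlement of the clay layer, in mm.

S_c ≈ 207 mm

Mid-depth of clay below the ground surface: z = 2.4 + 4.8/2 = 4.8 m.
Total vertical stress at mid-clay: σ_v = 18.9×2.4 + 16.9×2.4 = 85.92 kPa.
Pore pressure: u = 9.81×(4.8 − 0.45) = 42.673 kPa.
Initial effective stress: σ'_0 = σ_v − u = 85.92 − 42.673 = 43.247 kPa.
Stress increase at mid-clay by the 2:1 spreading method:
Δσ ≈ qD²/(D+z)² = 193×4.4²/(4.4+4.8)² = 44.146 kPa
Final effective stress: σ'_f = 43.247 + 44.146 = 87.393 kPa.
σ'_f = 87.393 > σ'_p = 48.8 kPa, so the stress path crosses the preconsolidation pressure — recompression up to σ'_p, then virgin compression beyond:
S_c = H/(1+e₀)·[C_r·log₁₀(σ'_p/σ'_0) + C_c·log₁₀(σ'_f/σ'_p)]
    = 4.8/1.8 × [0.081×log₁₀(48.8/43.247) + 0.29×log₁₀(87.393/48.8)]
    = 2.6667 × [0.0042496 + 0.073386] = 0.207 m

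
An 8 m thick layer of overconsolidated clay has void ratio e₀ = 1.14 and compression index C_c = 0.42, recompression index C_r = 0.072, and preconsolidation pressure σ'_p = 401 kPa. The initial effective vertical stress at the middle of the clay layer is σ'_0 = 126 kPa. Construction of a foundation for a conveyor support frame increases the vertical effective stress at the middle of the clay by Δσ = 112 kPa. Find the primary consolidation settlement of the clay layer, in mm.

S_c ≈ 74.3 mm

Final effective stress: σ'_f = 126 + 112 = 238 kPa.
σ'_f = 238 ≤ σ'_p = 401 kPa, so the clay remains overconsolidated and only the recompression index applies:
S_c = C_r·H/(1+e₀)·log₁₀(σ'_f/σ'_0) = 0.072×8/2.14×log₁₀(238/126)
    = 0.26916 × 0.27621 = 0.07434 m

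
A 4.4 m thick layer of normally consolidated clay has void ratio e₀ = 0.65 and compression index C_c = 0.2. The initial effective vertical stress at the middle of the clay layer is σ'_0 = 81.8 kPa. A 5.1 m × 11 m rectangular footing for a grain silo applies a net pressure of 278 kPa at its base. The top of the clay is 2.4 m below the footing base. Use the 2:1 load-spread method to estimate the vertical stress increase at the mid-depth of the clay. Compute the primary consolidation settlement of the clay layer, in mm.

S_c ≈ 189 mm

Mid-depth of clay below the footing base: z = 2.4 + 4.4/2 = 4.6 m.
Stress increase at mid-clay by the 2:1 spreading method:
Δσ = qBL/((B+z)(L+z)) = 278×5.1×11/((5.1+4.6)(11+4.6)) = 103.07 kPa
Final effective stress: σ'_f = σ'_0 + Δσ = 81.8 + 103.07 = 184.87 kPa.
Normally consolidated clay, so the full stress increment lies on the virgin compression line:
S_c = C_c·H/(1+e₀)·log₁₀(σ'_f/σ'_0) = 0.2×4.4/(1+0.65)×log₁₀(184.87/81.8)
    = 0.53333 × 0.35411 = 0.1889 m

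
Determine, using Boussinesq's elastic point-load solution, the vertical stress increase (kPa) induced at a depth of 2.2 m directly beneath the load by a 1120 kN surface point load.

Δσ_z ≈ 110 kPa

Boussinesq vertical stress below a point load on an elastic half-space:
Δσ_z = 3P/(2πz²) · [1 + (r/z)²]^(−5/2)
r/z = 0/2.2 = 0; [1+(r/z)²]^(−5/2) = 1.
Δσ_z = 3×1120/(2π×2.2²) × 1 = 110.49 × 1 = 110.5 kPa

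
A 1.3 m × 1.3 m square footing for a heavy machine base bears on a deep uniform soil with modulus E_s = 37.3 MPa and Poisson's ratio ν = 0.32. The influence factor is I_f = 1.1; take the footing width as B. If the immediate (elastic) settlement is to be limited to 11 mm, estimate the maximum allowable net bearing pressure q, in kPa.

q ≈ 320 kPa

E_s = 37.3 MPa = 37300 kPa.
S_e = q·B·(1−ν²)/E_s · I_f  ⇒  q = S_e·E_s / (B·(1−ν²)·I_f).
q = 0.011 × 37300 / (1.3 × 0.8976 × 1.1) = 319.7 kPa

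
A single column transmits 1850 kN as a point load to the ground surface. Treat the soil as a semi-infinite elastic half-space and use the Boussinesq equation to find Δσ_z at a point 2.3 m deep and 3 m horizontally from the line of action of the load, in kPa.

Boussinesq vertical stress below a point load on an elastic half-space:
Δσ_z = 3P/(2πz²) · [1 + (r/z)²]^(−5/2)
r/z = 3/2.3 = 1.3043; [1+(r/z)²]^(−5/2) = 0.083379.
Δσ_z = 3×1850/(2π×2.3²) × 0.083379 = 166.98 × 0.083379 = 13.92 kPa

Δσ_z ≈ 13.9 kPa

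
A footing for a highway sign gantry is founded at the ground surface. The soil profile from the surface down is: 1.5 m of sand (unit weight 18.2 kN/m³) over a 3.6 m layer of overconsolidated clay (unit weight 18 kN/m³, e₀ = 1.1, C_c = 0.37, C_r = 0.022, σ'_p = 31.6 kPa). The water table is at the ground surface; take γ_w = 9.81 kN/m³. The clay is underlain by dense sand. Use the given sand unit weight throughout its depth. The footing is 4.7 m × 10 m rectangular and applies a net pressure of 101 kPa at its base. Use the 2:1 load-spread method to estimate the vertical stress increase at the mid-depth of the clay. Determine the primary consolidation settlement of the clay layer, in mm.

S_c ≈ 229 mm

Mid-depth of clay below the ground surface: z = 1.5 + 3.6/2 = 3.3 m.
Total vertical stress at mid-clay: σ_v = 18.2×1.5 + 18×1.8 = 59.7 kPa.
Pore pressure: u = 9.81×(3.3 − 0) = 32.373 kPa.
Initial effective stress: σ'_0 = σ_v − u = 59.7 − 32.373 = 27.327 kPa.
Stress increase at mid-clay by the 2:1 spreading method:
Δσ = qBL/((B+z)(L+z)) = 101×4.7×10/((4.7+3.3)(10+3.3)) = 44.615 kPa
Final effective stress: σ'_f = 27.327 + 44.615 = 71.942 kPa.
σ'_f = 71.942 > σ'_p = 31.6 kPa, so the stress path crosses the preconsolidation pressure — recompression up to σ'_p, then virgin compression beyond:
S_c = H/(1+e₀)·[C_r·log₁₀(σ'_p/σ'_0) + C_c·log₁₀(σ'_f/σ'_p)]
    = 3.6/2.1 × [0.022×log₁₀(31.6/27.327) + 0.37×log₁₀(71.942/31.6)]
    = 1.7143 × [0.0013881 + 0.1322] = 0.229 m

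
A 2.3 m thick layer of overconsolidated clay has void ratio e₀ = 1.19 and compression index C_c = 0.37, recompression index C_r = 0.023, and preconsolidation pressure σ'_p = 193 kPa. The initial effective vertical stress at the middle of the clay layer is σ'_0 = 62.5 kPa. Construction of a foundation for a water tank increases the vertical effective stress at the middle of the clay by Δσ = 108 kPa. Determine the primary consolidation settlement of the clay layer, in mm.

S_c ≈ 10.5 mm

Final effective stress: σ'_f = 62.5 + 108 = 170.5 kPa.
σ'_f = 170.5 ≤ σ'_p = 193 kPa, so the clay remains overconsolidated and only the recompression index applies:
S_c = C_r·H/(1+e₀)·log₁₀(σ'_f/σ'_0) = 0.023×2.3/2.19×log₁₀(170.5/62.5)
    = 0.024155 × 0.43584 = 0.01053 m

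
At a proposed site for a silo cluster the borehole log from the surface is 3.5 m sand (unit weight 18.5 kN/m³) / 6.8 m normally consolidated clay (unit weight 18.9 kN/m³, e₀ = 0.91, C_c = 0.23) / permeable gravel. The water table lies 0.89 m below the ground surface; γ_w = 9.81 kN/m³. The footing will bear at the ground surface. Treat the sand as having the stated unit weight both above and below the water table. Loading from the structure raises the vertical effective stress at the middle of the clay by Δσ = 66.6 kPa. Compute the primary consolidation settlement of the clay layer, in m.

Mid-depth of clay below the ground surface: z = 3.5 + 6.8/2 = 6.9 m.
Total vertical stress at mid-clay: σ_v = 18.5×3.5 + 18.9×3.4 = 129.01 kPa.
Pore pressure: u = 9.81×(6.9 − 0.89) = 58.958 kPa.
Initial effective stress: σ'_0 = σ_v − u = 129.01 − 58.958 = 70.052 kPa.
Final effective stress: σ'_f = σ'_0 + Δσ = 70.052 + 66.6 = 136.65 kPa.
Normally consolidated clay, so the full stress increment lies on the virgin compression line:
S_c = C_c·H/(1+e₀)·log₁₀(σ'_f/σ'_0) = 0.23×6.8/(1+0.91)×log₁₀(136.65/70.052)
    = 0.81885 × 0.29019 = 0.2376 m

S_c ≈ 0.238 m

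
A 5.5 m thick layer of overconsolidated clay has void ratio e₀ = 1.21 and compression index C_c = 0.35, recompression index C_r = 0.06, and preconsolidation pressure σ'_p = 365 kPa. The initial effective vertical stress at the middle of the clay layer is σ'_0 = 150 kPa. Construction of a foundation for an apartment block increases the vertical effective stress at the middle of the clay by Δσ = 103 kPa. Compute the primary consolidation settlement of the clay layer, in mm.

S_c ≈ 33.9 mm

Final effective stress: σ'_f = 150 + 103 = 253 kPa.
σ'_f = 253 ≤ σ'_p = 365 kPa, so the clay remains overconsolidated and only the recompression index applies:
S_c = C_r·H/(1+e₀)·log₁₀(σ'_f/σ'_0) = 0.06×5.5/2.21×log₁₀(253/150)
    = 0.14932 × 0.22703 = 0.0339 m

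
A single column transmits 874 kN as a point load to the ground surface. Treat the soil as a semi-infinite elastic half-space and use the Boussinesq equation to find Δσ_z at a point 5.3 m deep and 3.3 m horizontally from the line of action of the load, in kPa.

Boussinesq vertical stress below a point load on an elastic half-space:
Δσ_z = 3P/(2πz²) · [1 + (r/z)²]^(−5/2)
r/z = 3.3/5.3 = 0.62264; [1+(r/z)²]^(−5/2) = 0.44083.
Δσ_z = 3×874/(2π×5.3²) × 0.44083 = 14.856 × 0.44083 = 6.549 kPa

Δσ_z ≈ 6.55 kPa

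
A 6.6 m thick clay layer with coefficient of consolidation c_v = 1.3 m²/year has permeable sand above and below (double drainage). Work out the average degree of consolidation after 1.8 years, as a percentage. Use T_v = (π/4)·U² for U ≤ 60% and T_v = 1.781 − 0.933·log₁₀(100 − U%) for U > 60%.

U ≈ 52.3 %

Drainage path length: H_d = H/2 = 3.3 m (double drainage).
T_v = c_v·t/H_d² = 1.3×1.8/3.3² = 0.21488.
T_v = 0.21488 corresponds to the U ≤ 60% branch:
U = √(4T_v/π) = 0.5231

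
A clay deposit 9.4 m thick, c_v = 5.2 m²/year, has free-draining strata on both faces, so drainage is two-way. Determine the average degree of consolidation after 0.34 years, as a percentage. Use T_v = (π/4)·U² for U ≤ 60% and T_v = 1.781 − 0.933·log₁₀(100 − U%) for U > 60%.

U ≈ 31.9 %

Drainage path length: H_d = H/2 = 4.7 m (double drainage).
T_v = c_v·t/H_d² = 5.2×0.34/4.7² = 0.080036.
T_v = 0.080036 corresponds to the U ≤ 60% branch:
U = √(4T_v/π) = 0.3192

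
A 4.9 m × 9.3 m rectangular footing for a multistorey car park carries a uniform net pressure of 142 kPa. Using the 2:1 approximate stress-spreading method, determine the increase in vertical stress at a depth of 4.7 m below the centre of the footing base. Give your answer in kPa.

Δσ_z ≈ 48.1 kPa

By the 2:1 method the load spreads at 1 horizontal : 2 vertical, so at depth z the loaded area has grown by z in each plan dimension:
Δσ = qBL/((B+z)(L+z)) = 142×4.9×9.3/((4.9+4.7)(9.3+4.7)) = 48.147 kPa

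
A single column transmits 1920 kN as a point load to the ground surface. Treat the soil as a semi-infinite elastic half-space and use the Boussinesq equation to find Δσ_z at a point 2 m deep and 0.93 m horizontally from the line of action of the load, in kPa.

Δσ_z ≈ 140 kPa

Boussinesq vertical stress below a point load on an elastic half-space:
Δσ_z = 3P/(2πz²) · [1 + (r/z)²]^(−5/2)
r/z = 0.93/2 = 0.465; [1+(r/z)²]^(−5/2) = 0.61301.
Δσ_z = 3×1920/(2π×2²) × 0.61301 = 229.18 × 0.61301 = 140.5 kPa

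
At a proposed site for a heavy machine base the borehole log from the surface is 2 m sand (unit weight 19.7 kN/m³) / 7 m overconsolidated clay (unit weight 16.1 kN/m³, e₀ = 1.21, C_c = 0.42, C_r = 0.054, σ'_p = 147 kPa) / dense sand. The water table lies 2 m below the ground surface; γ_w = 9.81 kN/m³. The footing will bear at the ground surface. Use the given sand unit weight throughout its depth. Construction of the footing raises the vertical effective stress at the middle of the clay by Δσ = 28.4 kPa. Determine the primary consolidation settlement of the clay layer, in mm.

S_c ≈ 28.2 mm

Mid-depth of clay below the ground surface: z = 2 + 7/2 = 5.5 m.
Total vertical stress at mid-clay: σ_v = 19.7×2 + 16.1×3.5 = 95.75 kPa.
Pore pressure: u = 9.81×(5.5 − 2) = 34.335 kPa.
Initial effective stress: σ'_0 = σ_v − u = 95.75 − 34.335 = 61.415 kPa.
Final effective stress: σ'_f = 61.415 + 28.4 = 89.815 kPa.
σ'_f = 89.815 ≤ σ'_p = 147 kPa, so the clay remains overconsolidated and only the recompression index applies:
S_c = C_r·H/(1+e₀)·log₁₀(σ'_f/σ'_0) = 0.054×7/2.21×log₁₀(89.815/61.415)
    = 0.17104 × 0.16507 = 0.02823 m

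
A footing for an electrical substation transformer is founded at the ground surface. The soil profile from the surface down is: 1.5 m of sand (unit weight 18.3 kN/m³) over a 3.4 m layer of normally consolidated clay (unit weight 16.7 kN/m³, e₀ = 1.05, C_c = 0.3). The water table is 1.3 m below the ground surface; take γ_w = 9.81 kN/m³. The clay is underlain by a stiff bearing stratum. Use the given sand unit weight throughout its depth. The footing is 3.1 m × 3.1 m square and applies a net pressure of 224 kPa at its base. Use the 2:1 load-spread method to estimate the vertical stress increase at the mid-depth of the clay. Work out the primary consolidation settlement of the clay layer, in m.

Mid-depth of clay below the ground surface: z = 1.5 + 3.4/2 = 3.2 m.
Total vertical stress at mid-clay: σ_v = 18.3×1.5 + 16.7×1.7 = 55.84 kPa.
Pore pressure: u = 9.81×(3.2 − 1.3) = 18.639 kPa.
Initial effective stress: σ'_0 = σ_v − u = 55.84 − 18.639 = 37.201 kPa.
Stress increase at mid-clay by the 2:1 spreading method:
Δσ = qBL/((B+z)(L+z)) = 224×3.1×3.1/((3.1+3.2)(3.1+3.2)) = 54.236 kPa
Final effective stress: σ'_f = σ'_0 + Δσ = 37.201 + 54.236 = 91.437 kPa.
Normally consolidated clay, so the full stress increment lies on the virgin compression line:
S_c = C_c·H/(1+e₀)·log₁₀(σ'_f/σ'_0) = 0.3×3.4/(1+1.05)×log₁₀(91.437/37.201)
    = 0.49756 × 0.39057 = 0.1943 m

S_c ≈ 0.194 m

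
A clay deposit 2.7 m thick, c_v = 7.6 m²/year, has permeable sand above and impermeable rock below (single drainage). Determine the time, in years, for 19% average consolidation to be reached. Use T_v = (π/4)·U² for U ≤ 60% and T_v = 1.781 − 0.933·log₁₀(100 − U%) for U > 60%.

t ≈ 0.0272 years

Drainage path length: H_d = H = 2.7 m (single drainage).
U ≤ 60%: T_v = (π/4)·U² = (π/4)×0.19² = 0.028353.
t = T_v·H_d²/c_v = 0.028353×2.7²/7.6 = 0.0272 years.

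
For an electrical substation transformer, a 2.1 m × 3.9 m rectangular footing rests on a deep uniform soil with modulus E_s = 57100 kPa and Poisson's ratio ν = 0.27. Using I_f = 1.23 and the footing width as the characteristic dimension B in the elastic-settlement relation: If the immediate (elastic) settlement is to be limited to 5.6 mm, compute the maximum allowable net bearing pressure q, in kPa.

S_e = q·B·(1−ν²)/E_s · I_f  ⇒  q = S_e·E_s / (B·(1−ν²)·I_f).
q = 0.0056 × 57100 / (2.1 × 0.9271 × 1.23) = 133.5 kPa

q ≈ 134 kPa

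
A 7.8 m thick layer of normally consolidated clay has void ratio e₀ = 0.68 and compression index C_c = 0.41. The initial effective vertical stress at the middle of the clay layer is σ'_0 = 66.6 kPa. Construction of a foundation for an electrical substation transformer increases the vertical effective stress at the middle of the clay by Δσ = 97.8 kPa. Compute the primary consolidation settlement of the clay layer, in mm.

Final effective stress: σ'_f = σ'_0 + Δσ = 66.6 + 97.8 = 164.4 kPa.
Normally consolidated clay, so the full stress increment lies on the virgin compression line:
S_c = C_c·H/(1+e₀)·log₁₀(σ'_f/σ'_0) = 0.41×7.8/(1+0.68)×log₁₀(164.4/66.6)
    = 1.9036 × 0.39243 = 0.747 m

S_c ≈ 747 mm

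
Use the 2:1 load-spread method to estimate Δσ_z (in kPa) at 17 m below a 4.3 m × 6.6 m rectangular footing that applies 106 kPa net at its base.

By the 2:1 method the load spreads at 1 horizontal : 2 vertical, so at depth z the loaded area has grown by z in each plan dimension:
Δσ = qBL/((B+z)(L+z)) = 106×4.3×6.6/((4.3+17)(6.6+17)) = 5.9845 kPa

Δσ_z ≈ 5.98 kPa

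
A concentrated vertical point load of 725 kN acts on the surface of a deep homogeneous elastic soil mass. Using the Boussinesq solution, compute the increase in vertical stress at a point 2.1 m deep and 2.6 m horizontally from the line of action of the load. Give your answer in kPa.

Boussinesq vertical stress below a point load on an elastic half-space:
Δσ_z = 3P/(2πz²) · [1 + (r/z)²]^(−5/2)
r/z = 2.6/2.1 = 1.2381; [1+(r/z)²]^(−5/2) = 0.097941.
Δσ_z = 3×725/(2π×2.1²) × 0.097941 = 78.495 × 0.097941 = 7.688 kPa

Δσ_z ≈ 7.69 kPa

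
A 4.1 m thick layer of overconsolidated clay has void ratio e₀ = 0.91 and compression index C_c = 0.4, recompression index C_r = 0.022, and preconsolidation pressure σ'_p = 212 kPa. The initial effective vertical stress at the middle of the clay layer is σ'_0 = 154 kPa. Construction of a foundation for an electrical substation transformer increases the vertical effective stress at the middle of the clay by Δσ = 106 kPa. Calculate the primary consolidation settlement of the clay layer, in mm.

S_c ≈ 82.7 mm

Final effective stress: σ'_f = 154 + 106 = 260 kPa.
σ'_f = 260 > σ'_p = 212 kPa, so the stress path crosses the preconsolidation pressure — recompression up to σ'_p, then virgin compression beyond:
S_c = H/(1+e₀)·[C_r·log₁₀(σ'_p/σ'_0) + C_c·log₁₀(σ'_f/σ'_p)]
    = 4.1/1.91 × [0.022×log₁₀(212/154) + 0.4×log₁₀(260/212)]
    = 2.1466 × [0.0030539 + 0.035455] = 0.08266 m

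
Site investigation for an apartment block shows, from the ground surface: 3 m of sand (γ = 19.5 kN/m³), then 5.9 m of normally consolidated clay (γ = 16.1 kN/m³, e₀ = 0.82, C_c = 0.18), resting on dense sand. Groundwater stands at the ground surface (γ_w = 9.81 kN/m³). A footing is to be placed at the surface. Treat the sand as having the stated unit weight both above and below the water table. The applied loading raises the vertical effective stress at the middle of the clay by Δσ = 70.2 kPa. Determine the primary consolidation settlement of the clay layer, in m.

Mid-depth of clay below the ground surface: z = 3 + 5.9/2 = 5.95 m.
Total vertical stress at mid-clay: σ_v = 19.5×3 + 16.1×2.95 = 106 kPa.
Pore pressure: u = 9.81×(5.95 − 0) = 58.37 kPa.
Initial effective stress: σ'_0 = σ_v − u = 106 − 58.37 = 47.63 kPa.
Final effective stress: σ'_f = σ'_0 + Δσ = 47.63 + 70.2 = 117.83 kPa.
Normally consolidated clay, so the full stress increment lies on the virgin compression line:
S_c = C_c·H/(1+e₀)·log₁₀(σ'_f/σ'_0) = 0.18×5.9/(1+0.82)×log₁₀(117.83/47.63)
    = 0.58352 × 0.39338 = 0.2295 m

S_c ≈ 0.23 m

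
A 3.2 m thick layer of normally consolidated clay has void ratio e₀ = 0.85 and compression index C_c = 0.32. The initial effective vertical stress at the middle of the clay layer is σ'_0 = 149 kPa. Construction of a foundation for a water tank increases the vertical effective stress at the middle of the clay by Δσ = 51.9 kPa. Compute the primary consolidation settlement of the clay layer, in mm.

Final effective stress: σ'_f = σ'_0 + Δσ = 149 + 51.9 = 200.9 kPa.
Normally consolidated clay, so the full stress increment lies on the virgin compression line:
S_c = C_c·H/(1+e₀)·log₁₀(σ'_f/σ'_0) = 0.32×3.2/(1+0.85)×log₁₀(200.9/149)
    = 0.55351 × 0.12979 = 0.07184 m

S_c ≈ 71.8 mm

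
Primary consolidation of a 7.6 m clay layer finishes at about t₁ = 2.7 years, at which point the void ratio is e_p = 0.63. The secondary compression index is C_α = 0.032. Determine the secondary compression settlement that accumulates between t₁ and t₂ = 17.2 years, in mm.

S_s ≈ 120 mm

Secondary compression: S_s = C_α·H/(1+e_p)·log₁₀(t₂/t₁)
S_s = 0.032×7.6/(1+0.63)×log₁₀(17.2/2.7)
    = 0.1492 × 0.8042 = 0.12 m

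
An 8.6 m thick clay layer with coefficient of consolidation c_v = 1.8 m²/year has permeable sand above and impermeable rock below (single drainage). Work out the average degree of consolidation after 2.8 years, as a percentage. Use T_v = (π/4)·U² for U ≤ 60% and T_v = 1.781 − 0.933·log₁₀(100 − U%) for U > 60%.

Drainage path length: H_d = H = 8.6 m (single drainage).
T_v = c_v·t/H_d² = 1.8×2.8/8.6² = 0.068145.
T_v = 0.068145 corresponds to the U ≤ 60% branch:
U = √(4T_v/π) = 0.2946

U ≈ 29.5 %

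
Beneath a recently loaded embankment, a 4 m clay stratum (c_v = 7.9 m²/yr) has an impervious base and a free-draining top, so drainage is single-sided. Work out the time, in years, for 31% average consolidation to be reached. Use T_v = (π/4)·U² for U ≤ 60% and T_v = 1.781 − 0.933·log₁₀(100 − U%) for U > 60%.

Drainage path length: H_d = H = 4 m (single drainage).
U ≤ 60%: T_v = (π/4)·U² = (π/4)×0.31² = 0.075477.
t = T_v·H_d²/c_v = 0.075477×4²/7.9 = 0.1529 years.

t ≈ 0.153 years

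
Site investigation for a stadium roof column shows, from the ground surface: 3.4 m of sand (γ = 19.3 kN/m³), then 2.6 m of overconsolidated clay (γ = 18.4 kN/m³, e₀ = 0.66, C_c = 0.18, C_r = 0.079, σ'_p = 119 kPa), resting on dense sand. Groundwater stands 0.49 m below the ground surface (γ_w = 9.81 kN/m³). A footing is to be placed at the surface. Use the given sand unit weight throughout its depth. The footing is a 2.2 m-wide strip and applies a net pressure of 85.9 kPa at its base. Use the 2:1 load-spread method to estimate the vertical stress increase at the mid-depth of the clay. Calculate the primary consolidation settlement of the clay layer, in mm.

S_c ≈ 24.2 mm

Mid-depth of clay below the ground surface: z = 3.4 + 2.6/2 = 4.7 m.
Total vertical stress at mid-clay: σ_v = 19.3×3.4 + 18.4×1.3 = 89.54 kPa.
Pore pressure: u = 9.81×(4.7 − 0.49) = 41.3 kPa.
Initial effective stress: σ'_0 = σ_v − u = 89.54 − 41.3 = 48.24 kPa.
Stress increase at mid-clay by the 2:1 spreading method:
Δσ = qB/(B+z) = 85.9×2.2/(2.2+4.7) = 27.388 kPa
Final effective stress: σ'_f = 48.24 + 27.388 = 75.628 kPa.
σ'_f = 75.628 ≤ σ'_p = 119 kPa, so the clay remains overconsolidated and only the recompression index applies:
S_c = C_r·H/(1+e₀)·log₁₀(σ'_f/σ'_0) = 0.079×2.6/1.66×log₁₀(75.628/48.24)
    = 0.12374 × 0.19528 = 0.02416 m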